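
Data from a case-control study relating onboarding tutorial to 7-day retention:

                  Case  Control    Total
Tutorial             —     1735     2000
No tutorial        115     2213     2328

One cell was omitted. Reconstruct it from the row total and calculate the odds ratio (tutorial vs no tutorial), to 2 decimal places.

The missing cell is in the exposed row: 2000 − 1735 = 265.
So a = 265, b = 1735, c = 115, d = 2213.
OR = (a·d)/(b·c) = (265 × 2213) / (1735 × 115) = 586445 / 199525 = 2.93921

2.94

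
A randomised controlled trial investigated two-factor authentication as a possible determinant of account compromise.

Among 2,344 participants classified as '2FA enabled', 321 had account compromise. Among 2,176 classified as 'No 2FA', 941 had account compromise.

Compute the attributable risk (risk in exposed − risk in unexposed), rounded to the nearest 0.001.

-0.295

From the description: a = 321, b = 2023, c = 941, d = 1235.
Risk in exposed = 321/2344 = 0.136945; risk in unexposed = 941/2176 = 0.432445.
Risk difference = 0.136945 − 0.432445 = -0.295499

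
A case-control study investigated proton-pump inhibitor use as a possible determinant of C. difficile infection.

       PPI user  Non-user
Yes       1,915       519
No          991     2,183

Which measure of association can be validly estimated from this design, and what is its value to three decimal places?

Reading the table with exposure as columns: a = 1915 (PPI user, case), b = 991 (PPI user, non-case), c = 519 (Non-user, case), d = 2183.
This is a case-control study: participants were sampled on outcome status, so risks in the source population cannot be estimated directly — relative risk is not valid here. The odds ratio is the appropriate measure.
OR = (a·d)/(b·c) = (1915 × 2183) / (991 × 519) = 4180445 / 514329 = 8.12796

8.128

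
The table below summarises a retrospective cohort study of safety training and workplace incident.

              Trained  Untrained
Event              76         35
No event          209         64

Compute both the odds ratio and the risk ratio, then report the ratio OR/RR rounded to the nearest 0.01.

0.88

Reading the table with exposure as columns: a = 76 (Trained, case), b = 209 (Trained, non-case), c = 35 (Untrained, case), d = 64.
OR = (76·64)/(209·35) = 4864/7315 = 0.66494
Risk in exposed = 76/285 = 0.26667; risk in unexposed = 35/99 = 0.35354; RR = 0.75429
OR/RR = 0.66494 / 0.75429 = 0.88154
The outcome is not rare, so the OR lies further from 1 than the RR.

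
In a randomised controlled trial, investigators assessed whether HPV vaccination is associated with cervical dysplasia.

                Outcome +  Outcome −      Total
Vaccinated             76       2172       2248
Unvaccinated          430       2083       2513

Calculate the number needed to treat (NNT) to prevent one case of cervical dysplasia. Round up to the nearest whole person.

8

Risk in treated group = 76/2248 = 0.03381; risk in control = 430/2513 = 0.17111.
Absolute risk reduction = 0.17111 − 0.03381 = 0.13730
NNT = 1 / ARR = 1 / 0.13730 = 7.283 → round up → 8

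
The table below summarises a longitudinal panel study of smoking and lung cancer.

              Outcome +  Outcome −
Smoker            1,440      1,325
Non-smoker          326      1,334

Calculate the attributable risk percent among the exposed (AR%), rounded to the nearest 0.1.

62.3

Cells: a = 1440, b = 1325, c = 326, d = 1334.
Risk in exposed = 1440/2765 = 0.52080; risk in unexposed = 326/1660 = 0.19639.
RR = 0.52080/0.19639 = 2.65190
AR% = (RR − 1)/RR × 100 = (2.65190 − 1)/2.65190 × 100 = 62.2912%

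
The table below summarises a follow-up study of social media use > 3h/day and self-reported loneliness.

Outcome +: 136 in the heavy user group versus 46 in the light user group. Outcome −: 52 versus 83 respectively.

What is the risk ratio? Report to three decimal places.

2.029

From the description: a = 136, b = 52, c = 46, d = 83.
Risk in exposed = 136/188 = 0.72340; risk in unexposed = 46/129 = 0.35659.
RR = 0.72340 / 0.35659 = 2.02868
The risk among the exposed is 2.03 times that among the unexposed.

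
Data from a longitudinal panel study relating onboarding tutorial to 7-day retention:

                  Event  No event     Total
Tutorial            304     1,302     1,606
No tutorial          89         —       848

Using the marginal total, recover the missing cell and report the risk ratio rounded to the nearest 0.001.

The missing cell is in the unexposed row: 848 − 89 = 759.
So a = 304, b = 1302, c = 89, d = 759.
RR = [a/(a+b)] / [c/(c+d)] = (304/1606) / (89/848) = 0.18929/0.10495 = 1.80357

1.804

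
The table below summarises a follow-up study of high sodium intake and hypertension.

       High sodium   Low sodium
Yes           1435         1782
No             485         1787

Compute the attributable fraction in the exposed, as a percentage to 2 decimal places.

Reading the table with exposure as columns: a = 1435 (High sodium, case), b = 485 (High sodium, non-case), c = 1782 (Low sodium, case), d = 1787.
Risk in exposed = 1435/1920 = 0.74740; risk in unexposed = 1782/3569 = 0.49930.
RR = 0.74740/0.49930 = 1.49689
AR% = (RR − 1)/RR × 100 = (1.49689 − 1)/1.49689 × 100 = 33.1948%

33.19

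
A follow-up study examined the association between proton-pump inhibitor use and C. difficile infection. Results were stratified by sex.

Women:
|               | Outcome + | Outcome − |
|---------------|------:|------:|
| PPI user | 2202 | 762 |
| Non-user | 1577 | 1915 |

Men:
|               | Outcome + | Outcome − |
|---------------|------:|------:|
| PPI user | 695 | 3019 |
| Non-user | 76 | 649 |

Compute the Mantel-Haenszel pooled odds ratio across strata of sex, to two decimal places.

3.17

OR_MH = Σ(aᵢdᵢ/nᵢ) / Σ(bᵢcᵢ/nᵢ), where nᵢ is the stratum total.
Stratum 1 (Women): n = 6456; a·d/n = 2202·1915/6456 = 653.1645; b·c/n = 762·1577/6456 = 186.1329
Stratum 2 (Men): n = 4439; a·d/n = 695·649/4439 = 101.6118; b·c/n = 3019·76/4439 = 51.6882
OR_MH = (653.1645 + 101.6118) / (186.1329 + 51.6882) = 754.7763 / 237.8211 = 3.17371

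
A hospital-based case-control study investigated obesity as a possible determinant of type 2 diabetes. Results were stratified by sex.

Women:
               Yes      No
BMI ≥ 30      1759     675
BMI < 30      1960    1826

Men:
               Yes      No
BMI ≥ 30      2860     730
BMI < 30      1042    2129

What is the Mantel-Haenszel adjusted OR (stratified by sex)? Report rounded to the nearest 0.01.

OR_MH = Σ(aᵢdᵢ/nᵢ) / Σ(bᵢcᵢ/nᵢ), where nᵢ is the stratum total.
Stratum 1 (Women): n = 6220; a·d/n = 1759·1826/6220 = 516.3881; b·c/n = 675·1960/6220 = 212.7010
Stratum 2 (Men): n = 6761; a·d/n = 2860·2129/6761 = 900.5975; b·c/n = 730·1042/6761 = 112.5070
OR_MH = (516.3881 + 900.5975) / (212.7010 + 112.5070) = 1416.9856 / 325.2080 = 4.35717

4.36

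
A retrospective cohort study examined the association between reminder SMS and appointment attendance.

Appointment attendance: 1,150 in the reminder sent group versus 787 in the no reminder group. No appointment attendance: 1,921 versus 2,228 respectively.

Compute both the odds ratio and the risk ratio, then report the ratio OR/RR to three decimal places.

From the description: a = 1150, b = 1921, c = 787, d = 2228.
OR = (1150·2228)/(1921·787) = 2562200/1511827 = 1.69477
Risk in exposed = 1150/3071 = 0.37447; risk in unexposed = 787/3015 = 0.26103; RR = 1.43460
OR/RR = 1.69477 / 1.43460 = 1.18135
The outcome is not rare, so the OR lies further from 1 than the RR.

1.181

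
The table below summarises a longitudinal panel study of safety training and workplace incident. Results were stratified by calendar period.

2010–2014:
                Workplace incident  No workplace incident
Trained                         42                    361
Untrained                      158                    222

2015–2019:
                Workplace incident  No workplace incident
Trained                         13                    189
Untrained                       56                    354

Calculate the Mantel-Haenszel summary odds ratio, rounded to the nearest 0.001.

OR_MH = Σ(aᵢdᵢ/nᵢ) / Σ(bᵢcᵢ/nᵢ), where nᵢ is the stratum total.
Stratum 1 (2010–2014): n = 783; a·d/n = 42·222/783 = 11.9080; b·c/n = 361·158/783 = 72.8455
Stratum 2 (2015–2019): n = 612; a·d/n = 13·354/612 = 7.5196; b·c/n = 189·56/612 = 17.2941
OR_MH = (11.9080 + 7.5196) / (72.8455 + 17.2941) = 19.4277 / 90.1396 = 0.21553

0.216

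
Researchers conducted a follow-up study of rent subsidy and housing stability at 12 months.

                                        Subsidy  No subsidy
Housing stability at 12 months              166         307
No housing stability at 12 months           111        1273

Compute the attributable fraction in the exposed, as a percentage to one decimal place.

Reading the table with exposure as columns: a = 166 (Subsidy, case), b = 111 (Subsidy, non-case), c = 307 (No subsidy, case), d = 1273.
Risk in exposed = 166/277 = 0.59928; risk in unexposed = 307/1580 = 0.19430.
RR = 0.59928/0.19430 = 3.08423
AR% = (RR − 1)/RR × 100 = (3.08423 − 1)/3.08423 × 100 = 67.5770%

67.6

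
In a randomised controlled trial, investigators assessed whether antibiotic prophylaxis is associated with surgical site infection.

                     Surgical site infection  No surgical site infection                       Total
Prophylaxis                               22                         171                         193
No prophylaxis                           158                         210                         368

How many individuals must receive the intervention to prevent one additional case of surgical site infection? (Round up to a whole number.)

4

Risk in treated group = 22/193 = 0.11399; risk in control = 158/368 = 0.42935.
Absolute risk reduction = 0.42935 − 0.11399 = 0.31536
NNT = 1 / ARR = 1 / 0.31536 = 3.171 → round up → 4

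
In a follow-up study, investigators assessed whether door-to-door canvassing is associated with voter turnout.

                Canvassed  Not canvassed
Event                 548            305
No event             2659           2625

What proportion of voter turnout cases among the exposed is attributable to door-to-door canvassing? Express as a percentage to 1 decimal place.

39.1

Reading the table with exposure as columns: a = 548 (Canvassed, case), b = 2659 (Canvassed, non-case), c = 305 (Not canvassed, case), d = 2625.
Risk in exposed = 548/3207 = 0.17088; risk in unexposed = 305/2930 = 0.10410.
RR = 0.17088/0.10410 = 1.64153
AR% = (RR − 1)/RR × 100 = (1.64153 − 1)/1.64153 × 100 = 39.0813%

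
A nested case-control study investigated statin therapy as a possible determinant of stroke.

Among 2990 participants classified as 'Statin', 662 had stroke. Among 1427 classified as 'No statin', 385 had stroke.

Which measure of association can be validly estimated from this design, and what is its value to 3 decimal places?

From the description: a = 662, b = 2328, c = 385, d = 1042.
This is a nested case-control study: participants were sampled on outcome status, so risks in the source population cannot be estimated directly — relative risk is not valid here. The odds ratio is the appropriate measure.
OR = (a·d)/(b·c) = (662 × 1042) / (2328 × 385) = 689804 / 896280 = 0.76963

0.770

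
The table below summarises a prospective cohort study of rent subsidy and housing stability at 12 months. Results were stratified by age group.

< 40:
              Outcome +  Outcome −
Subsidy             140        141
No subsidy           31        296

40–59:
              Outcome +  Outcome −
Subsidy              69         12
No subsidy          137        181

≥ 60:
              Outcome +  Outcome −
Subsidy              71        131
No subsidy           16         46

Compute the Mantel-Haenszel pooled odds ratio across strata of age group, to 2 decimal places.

OR_MH = Σ(aᵢdᵢ/nᵢ) / Σ(bᵢcᵢ/nᵢ), where nᵢ is the stratum total.
Stratum 1 (< 40): n = 608; a·d/n = 140·296/608 = 68.1579; b·c/n = 141·31/608 = 7.1891
Stratum 2 (40–59): n = 399; a·d/n = 69·181/399 = 31.3008; b·c/n = 12·137/399 = 4.1203
Stratum 3 (≥ 60): n = 264; a·d/n = 71·46/264 = 12.3712; b·c/n = 131·16/264 = 7.9394
OR_MH = (68.1579 + 31.3008 + 12.3712) / (7.1891 + 4.1203 + 7.9394) = 111.8299 / 19.2488 = 5.80969

5.81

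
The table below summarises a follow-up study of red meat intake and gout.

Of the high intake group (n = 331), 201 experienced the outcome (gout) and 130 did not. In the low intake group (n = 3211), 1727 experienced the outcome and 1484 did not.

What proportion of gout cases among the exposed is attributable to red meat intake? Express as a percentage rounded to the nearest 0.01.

From the description: a = 201, b = 130, c = 1727, d = 1484.
Risk in exposed = 201/331 = 0.60725; risk in unexposed = 1727/3211 = 0.53784.
RR = 0.60725/0.53784 = 1.12906
AR% = (RR − 1)/RR × 100 = (1.12906 − 1)/1.12906 × 100 = 11.4305%

11.43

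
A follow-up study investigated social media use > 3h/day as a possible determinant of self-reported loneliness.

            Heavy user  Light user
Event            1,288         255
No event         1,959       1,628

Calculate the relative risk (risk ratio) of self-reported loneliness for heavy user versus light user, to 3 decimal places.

Reading the table with exposure as columns: a = 1288 (Heavy user, case), b = 1959 (Heavy user, non-case), c = 255 (Light user, case), d = 1628.
Risk in exposed = 1288/3247 = 0.39667; risk in unexposed = 255/1883 = 0.13542.
RR = 0.39667 / 0.13542 = 2.92916
The risk among the exposed is 2.93 times that among the unexposed.

2.929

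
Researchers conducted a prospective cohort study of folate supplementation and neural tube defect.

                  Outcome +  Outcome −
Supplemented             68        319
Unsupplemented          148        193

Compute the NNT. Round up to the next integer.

4

Risk in treated group = 68/387 = 0.17571; risk in control = 148/341 = 0.43402.
Absolute risk reduction = 0.43402 − 0.17571 = 0.25831
NNT = 1 / ARR = 1 / 0.25831 = 3.871 → round up → 4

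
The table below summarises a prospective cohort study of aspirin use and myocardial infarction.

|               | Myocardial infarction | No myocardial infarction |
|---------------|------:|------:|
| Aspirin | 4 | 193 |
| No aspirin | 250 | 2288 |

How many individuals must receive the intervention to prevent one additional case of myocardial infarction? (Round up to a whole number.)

Risk in treated group = 4/197 = 0.02030; risk in control = 250/2538 = 0.09850.
Absolute risk reduction = 0.09850 − 0.02030 = 0.07820
NNT = 1 / ARR = 1 / 0.07820 = 12.788 → round up → 13

13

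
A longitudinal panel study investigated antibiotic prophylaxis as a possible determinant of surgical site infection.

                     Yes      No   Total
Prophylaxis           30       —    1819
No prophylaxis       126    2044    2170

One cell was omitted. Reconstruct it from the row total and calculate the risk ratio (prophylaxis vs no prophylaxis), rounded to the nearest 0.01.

The missing cell is in the exposed row: 1819 − 30 = 1789.
So a = 30, b = 1789, c = 126, d = 2044.
RR = [a/(a+b)] / [c/(c+d)] = (30/1819) / (126/2170) = 0.01649/0.05806 = 0.28404

0.28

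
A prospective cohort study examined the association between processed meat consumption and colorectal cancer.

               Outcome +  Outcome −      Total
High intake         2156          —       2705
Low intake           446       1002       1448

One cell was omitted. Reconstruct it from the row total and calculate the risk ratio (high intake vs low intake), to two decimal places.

The missing cell is in the exposed row: 2705 − 2156 = 549.
So a = 2156, b = 549, c = 446, d = 1002.
RR = [a/(a+b)] / [c/(c+d)] = (2156/2705) / (446/1448) = 0.79704/0.30801 = 2.58771

2.59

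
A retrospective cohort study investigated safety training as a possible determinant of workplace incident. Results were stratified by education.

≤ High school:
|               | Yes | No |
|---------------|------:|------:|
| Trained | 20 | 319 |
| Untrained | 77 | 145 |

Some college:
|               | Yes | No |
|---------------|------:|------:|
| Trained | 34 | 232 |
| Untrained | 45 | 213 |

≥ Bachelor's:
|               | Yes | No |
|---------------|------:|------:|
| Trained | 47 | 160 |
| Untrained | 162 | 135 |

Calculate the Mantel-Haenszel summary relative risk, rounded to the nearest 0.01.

RR_MH = Σ(aᵢ·n₀ᵢ/nᵢ) / Σ(cᵢ·n₁ᵢ/nᵢ), with n₁ᵢ = aᵢ+bᵢ (exposed), n₀ᵢ = cᵢ+dᵢ (unexposed), nᵢ = n₁ᵢ+n₀ᵢ.
Stratum 1 (≤ High school): n₁ = 339, n₀ = 222, n = 561; a·n₀/n = 20·222/561 = 7.9144; c·n₁/n = 77·339/561 = 46.5294
Stratum 2 (Some college): n₁ = 266, n₀ = 258, n = 524; a·n₀/n = 34·258/524 = 16.7405; c·n₁/n = 45·266/524 = 22.8435
Stratum 3 (≥ Bachelor's): n₁ = 207, n₀ = 297, n = 504; a·n₀/n = 47·297/504 = 27.6964; c·n₁/n = 162·207/504 = 66.5357
RR_MH = (7.9144 + 16.7405 + 27.6964) / (46.5294 + 22.8435 + 66.5357) = 52.3513 / 135.9086 = 0.38519

0.39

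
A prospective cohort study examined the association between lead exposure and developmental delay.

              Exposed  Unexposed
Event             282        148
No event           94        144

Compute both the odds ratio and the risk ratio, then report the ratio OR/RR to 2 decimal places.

1.97

Reading the table with exposure as columns: a = 282 (Exposed, case), b = 94 (Exposed, non-case), c = 148 (Unexposed, case), d = 144.
OR = (282·144)/(94·148) = 40608/13912 = 2.91892
Risk in exposed = 282/376 = 0.75000; risk in unexposed = 148/292 = 0.50685; RR = 1.47973
OR/RR = 2.91892 / 1.47973 = 1.97260
The outcome is not rare, so the OR lies further from 1 than the RR.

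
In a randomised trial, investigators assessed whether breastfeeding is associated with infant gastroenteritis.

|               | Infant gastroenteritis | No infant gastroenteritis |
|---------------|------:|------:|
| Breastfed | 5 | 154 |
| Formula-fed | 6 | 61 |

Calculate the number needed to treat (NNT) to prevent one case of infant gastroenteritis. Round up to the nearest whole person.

Risk in treated group = 5/159 = 0.03145; risk in control = 6/67 = 0.08955.
Absolute risk reduction = 0.08955 − 0.03145 = 0.05811
NNT = 1 / ARR = 1 / 0.05811 = 17.210 → round up → 18

18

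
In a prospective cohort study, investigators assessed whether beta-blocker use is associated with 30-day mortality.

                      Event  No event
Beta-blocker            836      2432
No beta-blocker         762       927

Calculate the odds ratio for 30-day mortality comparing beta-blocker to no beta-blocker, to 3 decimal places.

Cells: a = 836, b = 2432, c = 762, d = 927.
OR = (a·d)/(b·c) = (836 × 927) / (2432 × 762) = 774972 / 1853184 = 0.41818
Exposure is associated with lower odds of 30-day mortality (OR = 0.42 < 1).

0.418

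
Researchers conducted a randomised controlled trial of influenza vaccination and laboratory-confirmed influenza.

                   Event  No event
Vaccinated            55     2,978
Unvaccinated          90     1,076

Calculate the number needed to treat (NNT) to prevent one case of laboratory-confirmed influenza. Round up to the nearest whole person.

17

Risk in treated group = 55/3033 = 0.01813; risk in control = 90/1166 = 0.07719.
Absolute risk reduction = 0.07719 − 0.01813 = 0.05905
NNT = 1 / ARR = 1 / 0.05905 = 16.934 → round up → 17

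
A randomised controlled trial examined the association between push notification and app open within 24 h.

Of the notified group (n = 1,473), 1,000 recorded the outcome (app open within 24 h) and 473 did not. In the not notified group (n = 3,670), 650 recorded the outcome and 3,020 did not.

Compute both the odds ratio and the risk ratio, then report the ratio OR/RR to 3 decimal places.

2.563

From the description: a = 1000, b = 473, c = 650, d = 3020.
OR = (1000·3020)/(473·650) = 3020000/307450 = 9.82274
Risk in exposed = 1000/1473 = 0.67889; risk in unexposed = 650/3670 = 0.17711; RR = 3.83310
OR/RR = 9.82274 / 3.83310 = 2.56261
The outcome is not rare, so the OR lies further from 1 than the RR.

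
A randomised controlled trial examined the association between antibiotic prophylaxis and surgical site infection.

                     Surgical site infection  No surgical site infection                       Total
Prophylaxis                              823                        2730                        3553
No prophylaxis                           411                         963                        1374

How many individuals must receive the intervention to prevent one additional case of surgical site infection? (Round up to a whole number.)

15

Risk in treated group = 823/3553 = 0.23164; risk in control = 411/1374 = 0.29913.
Absolute risk reduction = 0.29913 − 0.23164 = 0.06749
NNT = 1 / ARR = 1 / 0.06749 = 14.817 → round up → 15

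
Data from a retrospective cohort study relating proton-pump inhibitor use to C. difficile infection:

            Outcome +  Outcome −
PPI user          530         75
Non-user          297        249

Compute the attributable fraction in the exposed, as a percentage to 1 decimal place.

Cells: a = 530, b = 75, c = 297, d = 249.
Risk in exposed = 530/605 = 0.87603; risk in unexposed = 297/546 = 0.54396.
RR = 0.87603/0.54396 = 1.61049
AR% = (RR − 1)/RR × 100 = (1.61049 − 1)/1.61049 × 100 = 37.9069%

37.9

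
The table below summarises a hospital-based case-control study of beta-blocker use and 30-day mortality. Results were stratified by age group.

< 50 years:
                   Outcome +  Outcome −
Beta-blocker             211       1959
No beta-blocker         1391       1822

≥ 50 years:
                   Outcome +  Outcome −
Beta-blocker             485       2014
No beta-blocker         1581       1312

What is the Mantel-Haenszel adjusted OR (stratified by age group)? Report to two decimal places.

0.17

OR_MH = Σ(aᵢdᵢ/nᵢ) / Σ(bᵢcᵢ/nᵢ), where nᵢ is the stratum total.
Stratum 1 (< 50 years): n = 5383; a·d/n = 211·1822/5383 = 71.4178; b·c/n = 1959·1391/5383 = 506.2175
Stratum 2 (≥ 50 years): n = 5392; a·d/n = 485·1312/5392 = 118.0119; b·c/n = 2014·1581/5392 = 590.5293
OR_MH = (71.4178 + 118.0119) / (506.2175 + 590.5293) = 189.4297 / 1096.7468 = 0.17272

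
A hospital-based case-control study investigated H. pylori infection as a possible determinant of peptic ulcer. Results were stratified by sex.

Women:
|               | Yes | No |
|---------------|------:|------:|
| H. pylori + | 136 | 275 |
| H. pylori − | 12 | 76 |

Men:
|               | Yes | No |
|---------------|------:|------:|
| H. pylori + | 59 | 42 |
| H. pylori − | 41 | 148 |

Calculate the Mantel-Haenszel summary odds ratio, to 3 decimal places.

4.049

OR_MH = Σ(aᵢdᵢ/nᵢ) / Σ(bᵢcᵢ/nᵢ), where nᵢ is the stratum total.
Stratum 1 (Women): n = 499; a·d/n = 136·76/499 = 20.7134; b·c/n = 275·12/499 = 6.6132
Stratum 2 (Men): n = 290; a·d/n = 59·148/290 = 30.1103; b·c/n = 42·41/290 = 5.9379
OR_MH = (20.7134 + 30.1103) / (6.6132 + 5.9379) = 50.8238 / 12.5512 = 4.04933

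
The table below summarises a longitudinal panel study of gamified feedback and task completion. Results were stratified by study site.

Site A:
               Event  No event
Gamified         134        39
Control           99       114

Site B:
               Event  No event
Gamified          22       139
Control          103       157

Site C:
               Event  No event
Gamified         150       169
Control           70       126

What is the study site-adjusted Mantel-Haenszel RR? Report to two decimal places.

RR_MH = Σ(aᵢ·n₀ᵢ/nᵢ) / Σ(cᵢ·n₁ᵢ/nᵢ), with n₁ᵢ = aᵢ+bᵢ (exposed), n₀ᵢ = cᵢ+dᵢ (unexposed), nᵢ = n₁ᵢ+n₀ᵢ.
Stratum 1 (Site A): n₁ = 173, n₀ = 213, n = 386; a·n₀/n = 134·213/386 = 73.9430; c·n₁/n = 99·173/386 = 44.3705
Stratum 2 (Site B): n₁ = 161, n₀ = 260, n = 421; a·n₀/n = 22·260/421 = 13.5867; c·n₁/n = 103·161/421 = 39.3895
Stratum 3 (Site C): n₁ = 319, n₀ = 196, n = 515; a·n₀/n = 150·196/515 = 57.0874; c·n₁/n = 70·319/515 = 43.3592
RR_MH = (73.9430 + 13.5867 + 57.0874) / (44.3705 + 39.3895 + 43.3592) = 144.6171 / 127.1192 = 1.13765

1.14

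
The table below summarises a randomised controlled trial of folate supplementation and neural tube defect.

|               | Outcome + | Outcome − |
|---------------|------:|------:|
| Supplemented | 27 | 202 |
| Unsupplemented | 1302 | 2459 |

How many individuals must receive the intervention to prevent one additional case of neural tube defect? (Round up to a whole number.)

Risk in treated group = 27/229 = 0.11790; risk in control = 1302/3761 = 0.34618.
Absolute risk reduction = 0.34618 − 0.11790 = 0.22828
NNT = 1 / ARR = 1 / 0.22828 = 4.381 → round up → 5

5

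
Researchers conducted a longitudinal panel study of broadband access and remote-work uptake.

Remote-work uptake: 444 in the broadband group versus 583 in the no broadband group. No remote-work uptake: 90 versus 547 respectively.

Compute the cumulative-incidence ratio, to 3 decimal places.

From the description: a = 444, b = 90, c = 583, d = 547.
Risk in exposed = 444/534 = 0.83146; risk in unexposed = 583/1130 = 0.51593.
RR = 0.83146 / 0.51593 = 1.61158
The risk among the exposed is 1.61 times that among the unexposed.

1.612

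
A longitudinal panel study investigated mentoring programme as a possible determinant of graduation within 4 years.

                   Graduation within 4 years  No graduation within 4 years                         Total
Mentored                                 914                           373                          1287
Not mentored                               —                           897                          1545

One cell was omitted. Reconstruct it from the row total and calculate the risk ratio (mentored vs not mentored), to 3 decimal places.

The missing cell is in the unexposed row: 1545 − 897 = 648.
So a = 914, b = 373, c = 648, d = 897.
RR = [a/(a+b)] / [c/(c+d)] = (914/1287) / (648/1545) = 0.71018/0.41942 = 1.69325

1.693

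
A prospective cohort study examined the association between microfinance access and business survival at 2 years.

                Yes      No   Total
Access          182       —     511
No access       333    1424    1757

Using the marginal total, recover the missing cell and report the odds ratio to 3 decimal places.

2.366

The missing cell is in the exposed row: 511 − 182 = 329.
So a = 182, b = 329, c = 333, d = 1424.
OR = (a·d)/(b·c) = (182 × 1424) / (329 × 333) = 259168 / 109557 = 2.36560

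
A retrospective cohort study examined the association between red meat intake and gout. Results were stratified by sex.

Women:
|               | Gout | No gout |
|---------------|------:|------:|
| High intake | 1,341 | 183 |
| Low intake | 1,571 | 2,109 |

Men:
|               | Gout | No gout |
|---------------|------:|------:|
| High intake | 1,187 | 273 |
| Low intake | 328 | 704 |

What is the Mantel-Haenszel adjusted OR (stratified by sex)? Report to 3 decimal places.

9.638

OR_MH = Σ(aᵢdᵢ/nᵢ) / Σ(bᵢcᵢ/nᵢ), where nᵢ is the stratum total.
Stratum 1 (Women): n = 5204; a·d/n = 1341·2109/5204 = 543.4606; b·c/n = 183·1571/5204 = 55.2446
Stratum 2 (Men): n = 2492; a·d/n = 1187·704/2492 = 335.3323; b·c/n = 273·328/2492 = 35.9326
OR_MH = (543.4606 + 335.3323) / (55.2446 + 35.9326) = 878.7929 / 91.1772 = 9.63830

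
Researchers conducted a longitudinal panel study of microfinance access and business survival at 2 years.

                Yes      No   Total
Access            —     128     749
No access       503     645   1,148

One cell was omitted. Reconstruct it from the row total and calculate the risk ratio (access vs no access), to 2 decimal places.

The missing cell is in the exposed row: 749 − 128 = 621.
So a = 621, b = 128, c = 503, d = 645.
RR = [a/(a+b)] / [c/(c+d)] = (621/749) / (503/1148) = 0.82911/0.43815 = 1.89227

1.89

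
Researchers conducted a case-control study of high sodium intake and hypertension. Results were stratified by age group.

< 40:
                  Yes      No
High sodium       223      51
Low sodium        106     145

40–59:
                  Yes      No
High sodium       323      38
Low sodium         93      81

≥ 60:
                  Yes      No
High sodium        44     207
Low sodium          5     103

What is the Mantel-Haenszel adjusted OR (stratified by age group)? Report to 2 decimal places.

6.22

OR_MH = Σ(aᵢdᵢ/nᵢ) / Σ(bᵢcᵢ/nᵢ), where nᵢ is the stratum total.
Stratum 1 (< 40): n = 525; a·d/n = 223·145/525 = 61.5905; b·c/n = 51·106/525 = 10.2971
Stratum 2 (40–59): n = 535; a·d/n = 323·81/535 = 48.9028; b·c/n = 38·93/535 = 6.6056
Stratum 3 (≥ 60): n = 359; a·d/n = 44·103/359 = 12.6240; b·c/n = 207·5/359 = 2.8830
OR_MH = (61.5905 + 48.9028 + 12.6240) / (10.2971 + 6.6056 + 2.8830) = 123.1172 / 19.7858 = 6.22252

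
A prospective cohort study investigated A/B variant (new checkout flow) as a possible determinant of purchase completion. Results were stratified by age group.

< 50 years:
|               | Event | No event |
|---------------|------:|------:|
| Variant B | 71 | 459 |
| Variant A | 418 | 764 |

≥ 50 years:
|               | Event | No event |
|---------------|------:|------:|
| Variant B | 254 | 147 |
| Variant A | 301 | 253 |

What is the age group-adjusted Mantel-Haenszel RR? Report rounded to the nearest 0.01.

RR_MH = Σ(aᵢ·n₀ᵢ/nᵢ) / Σ(cᵢ·n₁ᵢ/nᵢ), with n₁ᵢ = aᵢ+bᵢ (exposed), n₀ᵢ = cᵢ+dᵢ (unexposed), nᵢ = n₁ᵢ+n₀ᵢ.
Stratum 1 (< 50 years): n₁ = 530, n₀ = 1182, n = 1712; a·n₀/n = 71·1182/1712 = 49.0199; c·n₁/n = 418·530/1712 = 129.4042
Stratum 2 (≥ 50 years): n₁ = 401, n₀ = 554, n = 955; a·n₀/n = 254·554/955 = 147.3466; c·n₁/n = 301·401/955 = 126.3885
RR_MH = (49.0199 + 147.3466) / (129.4042 + 126.3885) = 196.3665 / 255.7927 = 0.76768

0.77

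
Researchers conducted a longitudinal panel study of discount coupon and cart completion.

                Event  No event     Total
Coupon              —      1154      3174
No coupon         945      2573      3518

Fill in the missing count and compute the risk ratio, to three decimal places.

The missing cell is in the exposed row: 3174 − 1154 = 2020.
So a = 2020, b = 1154, c = 945, d = 2573.
RR = [a/(a+b)] / [c/(c+d)] = (2020/3174) / (945/3518) = 0.63642/0.26862 = 2.36924

2.369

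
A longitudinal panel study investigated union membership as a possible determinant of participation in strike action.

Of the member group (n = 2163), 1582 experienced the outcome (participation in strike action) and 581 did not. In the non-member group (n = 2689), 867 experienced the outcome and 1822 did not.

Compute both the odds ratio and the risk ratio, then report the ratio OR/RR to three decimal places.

2.523

From the description: a = 1582, b = 581, c = 867, d = 1822.
OR = (1582·1822)/(581·867) = 2882404/503727 = 5.72216
Risk in exposed = 1582/2163 = 0.73139; risk in unexposed = 867/2689 = 0.32242; RR = 2.26841
OR/RR = 5.72216 / 2.26841 = 2.52254
The outcome is not rare, so the OR lies further from 1 than the RR.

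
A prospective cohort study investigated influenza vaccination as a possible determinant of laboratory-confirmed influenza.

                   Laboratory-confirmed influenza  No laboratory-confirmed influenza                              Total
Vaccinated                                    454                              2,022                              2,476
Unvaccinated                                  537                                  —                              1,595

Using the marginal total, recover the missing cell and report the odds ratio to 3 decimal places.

The missing cell is in the unexposed row: 1595 − 537 = 1058.
So a = 454, b = 2022, c = 537, d = 1058.
OR = (a·d)/(b·c) = (454 × 1058) / (2022 × 537) = 480332 / 1085814 = 0.44237

0.442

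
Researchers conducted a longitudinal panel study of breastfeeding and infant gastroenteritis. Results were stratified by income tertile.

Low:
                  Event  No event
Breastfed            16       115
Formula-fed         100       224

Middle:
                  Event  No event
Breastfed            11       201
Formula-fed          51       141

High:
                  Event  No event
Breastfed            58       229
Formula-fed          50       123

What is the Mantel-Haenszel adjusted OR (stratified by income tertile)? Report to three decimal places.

OR_MH = Σ(aᵢdᵢ/nᵢ) / Σ(bᵢcᵢ/nᵢ), where nᵢ is the stratum total.
Stratum 1 (Low): n = 455; a·d/n = 16·224/455 = 7.8769; b·c/n = 115·100/455 = 25.2747
Stratum 2 (Middle): n = 404; a·d/n = 11·141/404 = 3.8391; b·c/n = 201·51/404 = 25.3738
Stratum 3 (High): n = 460; a·d/n = 58·123/460 = 15.5087; b·c/n = 229·50/460 = 24.8913
OR_MH = (7.8769 + 3.8391 + 15.5087) / (25.2747 + 25.3738 + 24.8913) = 27.2247 / 75.5398 = 0.36040

0.360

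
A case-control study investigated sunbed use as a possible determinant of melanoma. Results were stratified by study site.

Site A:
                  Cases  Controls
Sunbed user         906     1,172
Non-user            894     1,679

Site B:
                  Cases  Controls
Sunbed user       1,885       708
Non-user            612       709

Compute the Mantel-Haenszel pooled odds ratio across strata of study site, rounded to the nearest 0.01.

1.99

OR_MH = Σ(aᵢdᵢ/nᵢ) / Σ(bᵢcᵢ/nᵢ), where nᵢ is the stratum total.
Stratum 1 (Site A): n = 4651; a·d/n = 906·1679/4651 = 327.0639; b·c/n = 1172·894/4651 = 225.2780
Stratum 2 (Site B): n = 3914; a·d/n = 1885·709/3914 = 341.4576; b·c/n = 708·612/3914 = 110.7041
OR_MH = (327.0639 + 341.4576) / (225.2780 + 110.7041) = 668.5214 / 335.9821 = 1.98975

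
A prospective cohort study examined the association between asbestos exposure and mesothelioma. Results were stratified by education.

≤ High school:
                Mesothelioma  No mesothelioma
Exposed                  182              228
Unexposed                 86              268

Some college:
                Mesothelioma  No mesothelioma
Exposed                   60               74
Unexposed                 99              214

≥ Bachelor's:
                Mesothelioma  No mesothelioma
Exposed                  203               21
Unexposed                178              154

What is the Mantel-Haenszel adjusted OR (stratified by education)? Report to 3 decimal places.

OR_MH = Σ(aᵢdᵢ/nᵢ) / Σ(bᵢcᵢ/nᵢ), where nᵢ is the stratum total.
Stratum 1 (≤ High school): n = 764; a·d/n = 182·268/764 = 63.8429; b·c/n = 228·86/764 = 25.6649
Stratum 2 (Some college): n = 447; a·d/n = 60·214/447 = 28.7248; b·c/n = 74·99/447 = 16.3893
Stratum 3 (≥ Bachelor's): n = 556; a·d/n = 203·154/556 = 56.2266; b·c/n = 21·178/556 = 6.7230
OR_MH = (63.8429 + 28.7248 + 56.2266) / (25.6649 + 16.3893 + 6.7230) = 148.7944 / 48.7772 = 3.05049

3.050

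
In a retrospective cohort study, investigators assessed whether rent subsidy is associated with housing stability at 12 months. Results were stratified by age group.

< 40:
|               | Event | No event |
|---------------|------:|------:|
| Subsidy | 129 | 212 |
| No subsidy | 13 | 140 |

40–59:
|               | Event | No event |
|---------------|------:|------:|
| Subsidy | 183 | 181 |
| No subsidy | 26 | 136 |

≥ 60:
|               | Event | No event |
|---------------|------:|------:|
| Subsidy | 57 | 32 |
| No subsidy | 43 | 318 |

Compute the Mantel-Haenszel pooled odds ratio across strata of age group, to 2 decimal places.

OR_MH = Σ(aᵢdᵢ/nᵢ) / Σ(bᵢcᵢ/nᵢ), where nᵢ is the stratum total.
Stratum 1 (< 40): n = 494; a·d/n = 129·140/494 = 36.5587; b·c/n = 212·13/494 = 5.5789
Stratum 2 (40–59): n = 526; a·d/n = 183·136/526 = 47.3156; b·c/n = 181·26/526 = 8.9468
Stratum 3 (≥ 60): n = 450; a·d/n = 57·318/450 = 40.2800; b·c/n = 32·43/450 = 3.0578
OR_MH = (36.5587 + 47.3156 + 40.2800) / (5.5789 + 8.9468 + 3.0578) = 124.1543 / 17.5835 = 7.06084

7.06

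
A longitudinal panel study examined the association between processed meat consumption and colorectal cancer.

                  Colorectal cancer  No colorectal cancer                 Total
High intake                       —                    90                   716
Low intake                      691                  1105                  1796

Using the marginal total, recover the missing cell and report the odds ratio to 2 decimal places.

11.12

The missing cell is in the exposed row: 716 − 90 = 626.
So a = 626, b = 90, c = 691, d = 1105.
OR = (a·d)/(b·c) = (626 × 1105) / (90 × 691) = 691730 / 62190 = 11.12285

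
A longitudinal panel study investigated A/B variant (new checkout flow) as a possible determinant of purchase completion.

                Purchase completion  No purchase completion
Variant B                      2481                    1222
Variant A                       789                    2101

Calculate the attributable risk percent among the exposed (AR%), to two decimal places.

59.25

Cells: a = 2481, b = 1222, c = 789, d = 2101.
Risk in exposed = 2481/3703 = 0.67000; risk in unexposed = 789/2890 = 0.27301.
RR = 0.67000/0.27301 = 2.45411
AR% = (RR − 1)/RR × 100 = (2.45411 − 1)/2.45411 × 100 = 59.2520%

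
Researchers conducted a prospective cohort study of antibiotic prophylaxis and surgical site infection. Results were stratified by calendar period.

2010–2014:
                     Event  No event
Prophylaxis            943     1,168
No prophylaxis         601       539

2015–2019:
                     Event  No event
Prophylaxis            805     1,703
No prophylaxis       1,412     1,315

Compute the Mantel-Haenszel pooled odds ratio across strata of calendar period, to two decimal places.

0.53

OR_MH = Σ(aᵢdᵢ/nᵢ) / Σ(bᵢcᵢ/nᵢ), where nᵢ is the stratum total.
Stratum 1 (2010–2014): n = 3251; a·d/n = 943·539/3251 = 156.3448; b·c/n = 1168·601/3251 = 215.9237
Stratum 2 (2015–2019): n = 5235; a·d/n = 805·1315/5235 = 202.2111; b·c/n = 1703·1412/5235 = 459.3383
OR_MH = (156.3448 + 202.2111) / (215.9237 + 459.3383) = 358.5559 / 675.2620 = 0.53099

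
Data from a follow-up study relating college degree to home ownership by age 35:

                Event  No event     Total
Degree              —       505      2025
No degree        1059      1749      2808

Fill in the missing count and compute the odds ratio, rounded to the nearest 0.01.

4.97

The missing cell is in the exposed row: 2025 − 505 = 1520.
So a = 1520, b = 505, c = 1059, d = 1749.
OR = (a·d)/(b·c) = (1520 × 1749) / (505 × 1059) = 2658480 / 534795 = 4.97103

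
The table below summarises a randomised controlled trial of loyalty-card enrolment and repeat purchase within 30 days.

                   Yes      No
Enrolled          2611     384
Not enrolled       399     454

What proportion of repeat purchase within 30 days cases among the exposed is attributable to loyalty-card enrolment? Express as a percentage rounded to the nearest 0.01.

Cells: a = 2611, b = 384, c = 399, d = 454.
Risk in exposed = 2611/2995 = 0.87179; risk in unexposed = 399/853 = 0.46776.
RR = 0.87179/0.46776 = 1.86374
AR% = (RR − 1)/RR × 100 = (1.86374 − 1)/1.86374 × 100 = 46.3446%

46.34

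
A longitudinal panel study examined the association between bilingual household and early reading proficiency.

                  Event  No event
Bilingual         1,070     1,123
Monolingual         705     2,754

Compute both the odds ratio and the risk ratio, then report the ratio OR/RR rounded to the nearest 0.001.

1.555

Cells: a = 1070, b = 1123, c = 705, d = 2754.
OR = (1070·2754)/(1123·705) = 2946780/791715 = 3.72202
Risk in exposed = 1070/2193 = 0.48792; risk in unexposed = 705/3459 = 0.20382; RR = 2.39390
OR/RR = 3.72202 / 2.39390 = 1.55479
The outcome is not rare, so the OR lies further from 1 than the RR.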